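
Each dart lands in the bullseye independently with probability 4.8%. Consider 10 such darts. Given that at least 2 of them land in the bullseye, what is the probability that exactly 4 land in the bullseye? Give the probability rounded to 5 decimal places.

X ~ Binomial(10, 0.048). Want P(X=4 | X≥2) = P(X=4) / P(X≥2).
P(X=4) = C(10,4)·0.048^4·0.952^6 = 0.0008299
P(X≥2) = 1 − 0.6114620 − 0.3083002 = 0.0802378
Ratio = 0.0008299 / 0.0802378 = 0.0103425

0.01034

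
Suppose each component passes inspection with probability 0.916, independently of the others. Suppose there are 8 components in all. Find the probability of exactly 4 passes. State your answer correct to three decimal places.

0.002

X ~ Binomial(n=8, p=0.916).
P(X=4) = C(8,4) · p^4 · (1−p)^4
= 70 · 0.70401 · 4.9787e-05 = 0.00245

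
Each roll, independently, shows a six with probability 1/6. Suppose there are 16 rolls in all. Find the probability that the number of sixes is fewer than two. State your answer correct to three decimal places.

0.227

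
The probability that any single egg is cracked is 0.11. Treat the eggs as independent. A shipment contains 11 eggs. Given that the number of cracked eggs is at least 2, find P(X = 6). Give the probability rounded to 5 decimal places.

0.00132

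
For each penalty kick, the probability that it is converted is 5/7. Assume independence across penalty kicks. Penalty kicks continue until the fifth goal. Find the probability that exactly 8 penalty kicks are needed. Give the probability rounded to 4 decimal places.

0.1518

Y = trial on which the fifth success occurs; negative binomial, r=5, p=0.714286.
P(Y=8) = C(7,4) · p^5 · (1−p)^3
= 35 · 0.18593 · 0.023324 = 0.151783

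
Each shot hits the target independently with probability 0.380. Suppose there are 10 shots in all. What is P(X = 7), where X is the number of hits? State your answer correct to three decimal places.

X ~ Binomial(n=10, p=0.38).
P(X=7) = C(10,7) · p^7 · (1−p)^3
= 120 · 0.0011442 · 0.23833 = 0.03272

0.033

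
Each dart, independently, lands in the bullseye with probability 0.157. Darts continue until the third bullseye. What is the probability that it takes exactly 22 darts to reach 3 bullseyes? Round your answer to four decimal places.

0.0317

Y = trial on which the third success occurs; negative binomial, r=3, p=0.157.
P(Y=22) = C(21,2) · p^3 · (1−p)^19
= 210 · 0.0038699 · 0.038969 = 0.031670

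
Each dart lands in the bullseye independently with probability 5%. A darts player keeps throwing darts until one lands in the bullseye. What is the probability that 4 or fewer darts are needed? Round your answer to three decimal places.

0.185

Y = number of darts to the first success; geometric, p = 0.05.
P(Y ≤ 4) = 1 − (1−p)^4 = 1 − 0.81451 = 0.18549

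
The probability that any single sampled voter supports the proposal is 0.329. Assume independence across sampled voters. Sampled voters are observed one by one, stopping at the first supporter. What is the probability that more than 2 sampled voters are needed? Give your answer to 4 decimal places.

Y = number of sampled voters to the first success; geometric, p = 0.329.
P(Y > 2) = P(first 2 all fail) = (1−p)^2 = 0.450241

0.4502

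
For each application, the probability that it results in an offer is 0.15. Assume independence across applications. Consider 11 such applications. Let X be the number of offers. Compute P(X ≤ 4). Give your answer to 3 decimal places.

0.984

X ~ Binomial(11, 0.15); P(X ≤ 4) = Σ C(11,k) p^k (1−p)^(11−k) over k:
  k=0: C(11,0)·0.15^0·0.85^11 = 0.16734
  k=1: C(11,1)·0.15^1·0.85^10 = 0.32484
  k=2: C(11,2)·0.15^2·0.85^9 = 0.28663
  k=3: C(11,3)·0.15^3·0.85^8 = 0.15174
  k=4: C(11,4)·0.15^4·0.85^7 = 0.05356
Total = 0.98411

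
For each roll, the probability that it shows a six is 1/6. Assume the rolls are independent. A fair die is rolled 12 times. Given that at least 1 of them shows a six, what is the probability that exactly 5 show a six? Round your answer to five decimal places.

X ~ Binomial(12, 0.166667). Want P(X=5 | X≥1) = P(X=5) / P(X≥1).
P(X=5) = C(12,5)·0.166667^5·0.833333^7 = 0.0284250
P(X≥1) = 1 − 0.1121567 = 0.8878433
Ratio = 0.0284250 / 0.8878433 = 0.0320158

0.03202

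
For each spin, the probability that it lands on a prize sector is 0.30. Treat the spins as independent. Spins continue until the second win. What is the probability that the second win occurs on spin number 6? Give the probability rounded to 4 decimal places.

0.1080

Y = trial on which the second success occurs; negative binomial, r=2, p=0.30.
P(Y=6) = C(5,1) · p^2 · (1−p)^4
= 5 · 0.09 · 0.2401 = 0.108045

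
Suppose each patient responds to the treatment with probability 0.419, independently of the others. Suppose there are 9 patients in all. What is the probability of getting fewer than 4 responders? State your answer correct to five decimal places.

0.43542

X ~ Binomial(9, 0.419); P(X ≤ 3) = Σ C(9,k) p^k (1−p)^(9−k) over k:
  k=0: C(9,0)·0.419^0·0.581^9 = 0.0075437
  k=1: C(9,1)·0.419^1·0.581^8 = 0.0489627
  k=2: C(9,2)·0.419^2·0.581^7 = 0.1412419
  k=3: C(9,3)·0.419^3·0.581^6 = 0.2376721
Total = 0.4354204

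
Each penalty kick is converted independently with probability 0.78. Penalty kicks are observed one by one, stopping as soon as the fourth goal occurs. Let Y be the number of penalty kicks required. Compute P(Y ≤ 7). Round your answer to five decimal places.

0.95386

Finishing within 7 penalty kicks ⇔ at least 4 successes in the first 7. With X ~ Binomial(7, 0.78), P(Y ≤ 7) = 1 − P(X ≤ 3).
  k=0: C(7,0)·0.78^0·0.22^7 = 0.0000249
  k=1: C(7,1)·0.78^1·0.22^6 = 0.0006191
  k=2: C(7,2)·0.78^2·0.22^5 = 0.0065845
  k=3: C(7,3)·0.78^3·0.22^4 = 0.0389083
1 − 0.0461368 = 0.9538632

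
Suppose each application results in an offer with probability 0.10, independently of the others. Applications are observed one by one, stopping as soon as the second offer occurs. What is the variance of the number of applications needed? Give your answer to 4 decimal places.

180.0000

Y = total applications until the second success; negative binomial with r=2, p=0.10.
Var(Y) = r(1−p)/p² = 2·0.90 / 0.10² = 180.000000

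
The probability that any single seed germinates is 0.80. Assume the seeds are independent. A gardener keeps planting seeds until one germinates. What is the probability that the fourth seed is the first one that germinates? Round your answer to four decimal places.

Geometric (trials to first success), p = 0.80.
P(Y = 4) = (1−p)^3 · p = 0.008 · 0.80 = 0.006400

0.0064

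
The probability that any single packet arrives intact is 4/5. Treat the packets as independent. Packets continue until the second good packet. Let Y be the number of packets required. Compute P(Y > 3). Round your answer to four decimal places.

0.1040

Needing more than 3 packets ⇔ fewer than 2 successes in the first 3. With X ~ Binomial(3, 0.80), P(Y > 3) = P(X ≤ 1).
  k=0: C(3,0)·0.80^0·0.20^3 = 0.008000
  k=1: C(3,1)·0.80^1·0.20^2 = 0.096000
P(X ≤ 1) = 0.104000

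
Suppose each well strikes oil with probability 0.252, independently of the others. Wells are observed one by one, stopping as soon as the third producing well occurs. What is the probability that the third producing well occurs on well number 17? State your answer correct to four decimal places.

0.0330

Y = trial on which the third success occurs; negative binomial, r=3, p=0.252.
P(Y=17) = C(16,2) · p^3 · (1−p)^14
= 120 · 0.016003 · 0.017164 = 0.032961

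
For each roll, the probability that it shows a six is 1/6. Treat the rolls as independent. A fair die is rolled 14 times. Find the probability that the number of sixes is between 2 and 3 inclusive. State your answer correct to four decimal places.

0.5103

X ~ Binomial(14, 0.166667); P(2 ≤ X ≤ 3) = Σ C(14,k) p^k (1−p)^(14−k) over k:
  k=2: C(14,2)·0.166667^2·0.833333^12 = 0.283507
  k=3: C(14,3)·0.166667^3·0.833333^11 = 0.226806
Total = 0.510313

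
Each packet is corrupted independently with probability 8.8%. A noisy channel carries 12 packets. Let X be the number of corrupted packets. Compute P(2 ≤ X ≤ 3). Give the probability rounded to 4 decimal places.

0.2689

X ~ Binomial(12, 0.088); P(2 ≤ X ≤ 3) = Σ C(12,k) p^k (1−p)^(12−k) over k:
  k=2: C(12,2)·0.088^2·0.912^10 = 0.203450
  k=3: C(12,3)·0.088^3·0.912^9 = 0.065437
Total = 0.268887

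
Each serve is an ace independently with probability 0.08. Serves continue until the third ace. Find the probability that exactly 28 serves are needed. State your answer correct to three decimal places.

0.022

Y = trial on which the third success occurs; negative binomial, r=3, p=0.08.
P(Y=28) = C(27,2) · p^3 · (1−p)^25
= 351 · 0.000512 · 0.12436 = 0.02235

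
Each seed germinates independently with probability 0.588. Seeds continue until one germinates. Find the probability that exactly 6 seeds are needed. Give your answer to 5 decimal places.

Geometric (trials to first success), p = 0.588.
P(Y = 6) = (1−p)^5 · p = 0.011871 · 0.588 = 0.0069801

0.00698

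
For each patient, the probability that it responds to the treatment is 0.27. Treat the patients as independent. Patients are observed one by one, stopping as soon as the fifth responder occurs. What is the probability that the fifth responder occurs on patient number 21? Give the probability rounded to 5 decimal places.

0.04521

Y = trial on which the fifth success occurs; negative binomial, r=5, p=0.27.
P(Y=21) = C(20,4) · p^5 · (1−p)^16
= 4845 · 0.0014349 · 0.0065038 = 0.0452146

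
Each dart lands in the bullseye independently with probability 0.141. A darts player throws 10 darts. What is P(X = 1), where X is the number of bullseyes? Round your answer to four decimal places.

X ~ Binomial(n=10, p=0.141).
P(X=1) = C(10,1) · p^1 · (1−p)^9
= 10 · 0.141 · 0.25465 = 0.359052

0.3591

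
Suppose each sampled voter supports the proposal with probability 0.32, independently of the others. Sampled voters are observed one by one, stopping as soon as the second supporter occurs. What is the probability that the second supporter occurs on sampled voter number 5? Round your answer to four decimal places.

0.1288

Y = trial on which the second success occurs; negative binomial, r=2, p=0.32.
P(Y=5) = C(4,1) · p^2 · (1−p)^3
= 4 · 0.1024 · 0.31443 = 0.128791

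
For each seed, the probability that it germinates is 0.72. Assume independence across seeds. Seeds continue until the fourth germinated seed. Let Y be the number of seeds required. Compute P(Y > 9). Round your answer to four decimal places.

Needing more than 9 seeds ⇔ fewer than 4 successes in the first 9. With X ~ Binomial(9, 0.72), P(Y > 9) = P(X ≤ 3).
  k=0: C(9,0)·0.72^0·0.28^9 = 0.000011
  k=1: C(9,1)·0.72^1·0.28^8 = 0.000245
  k=2: C(9,2)·0.72^2·0.28^7 = 0.002518
  k=3: C(9,3)·0.72^3·0.28^6 = 0.015109
P(X ≤ 3) = 0.017882

0.0179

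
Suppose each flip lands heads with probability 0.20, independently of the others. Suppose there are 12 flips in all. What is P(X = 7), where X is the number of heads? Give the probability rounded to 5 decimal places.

X ~ Binomial(n=12, p=0.20).
P(X=7) = C(12,7) · p^7 · (1−p)^5
= 792 · 1.28e-05 · 0.32768 = 0.0033219

0.00332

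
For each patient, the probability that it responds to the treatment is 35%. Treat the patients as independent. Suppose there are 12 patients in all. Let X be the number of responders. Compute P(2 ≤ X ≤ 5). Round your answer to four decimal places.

X ~ Binomial(12, 0.35); P(2 ≤ X ≤ 5) = Σ C(12,k) p^k (1−p)^(12−k) over k:
  k=2: C(12,2)·0.35^2·0.65^10 = 0.108846
  k=3: C(12,3)·0.35^3·0.65^9 = 0.195365
  k=4: C(12,4)·0.35^4·0.65^8 = 0.236692
  k=5: C(12,5)·0.35^5·0.65^7 = 0.203920
Total = 0.744823

0.7448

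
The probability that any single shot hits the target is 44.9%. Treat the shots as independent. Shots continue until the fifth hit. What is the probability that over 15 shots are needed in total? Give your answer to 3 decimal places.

Needing more than 15 shots ⇔ fewer than 5 successes in the first 15. With X ~ Binomial(15, 0.449), P(Y > 15) = P(X ≤ 4).
  k=0: C(15,0)·0.449^0·0.551^15 = 0.00013
  k=1: C(15,1)·0.449^1·0.551^14 = 0.00160
  k=2: C(15,2)·0.449^2·0.551^13 = 0.00913
  k=3: C(15,3)·0.449^3·0.551^12 = 0.03225
  k=4: C(15,4)·0.449^4·0.551^11 = 0.07885
P(X ≤ 4) = 0.12197

0.122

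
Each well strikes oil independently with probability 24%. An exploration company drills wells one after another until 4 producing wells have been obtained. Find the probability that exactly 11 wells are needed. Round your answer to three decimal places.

0.058

Y = trial on which the fourth success occurs; negative binomial, r=4, p=0.24.
P(Y=11) = C(10,3) · p^4 · (1−p)^7
= 120 · 0.0033178 · 0.14645 = 0.05831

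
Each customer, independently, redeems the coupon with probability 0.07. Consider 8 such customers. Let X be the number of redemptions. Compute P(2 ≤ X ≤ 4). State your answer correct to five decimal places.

X ~ Binomial(8, 0.07); P(2 ≤ X ≤ 4) = Σ C(8,k) p^k (1−p)^(8−k) over k:
  k=2: C(8,2)·0.07^2·0.93^6 = 0.0887671
  k=3: C(8,3)·0.07^3·0.93^5 = 0.0133628
  k=4: C(8,4)·0.07^4·0.93^4 = 0.0012573
Total = 0.1033871

0.10339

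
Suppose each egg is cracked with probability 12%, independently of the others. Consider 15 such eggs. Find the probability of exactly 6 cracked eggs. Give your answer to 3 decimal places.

X ~ Binomial(n=15, p=0.12).
P(X=6) = C(15,6) · p^6 · (1−p)^9
= 5005 · 2.986e-06 · 0.31648 = 0.00473

0.005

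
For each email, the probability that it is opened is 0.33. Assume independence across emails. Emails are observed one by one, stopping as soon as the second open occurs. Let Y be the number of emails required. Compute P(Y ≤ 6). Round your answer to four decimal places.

Finishing within 6 emails ⇔ at least 2 successes in the first 6. With X ~ Binomial(6, 0.33), P(Y ≤ 6) = 1 − P(X ≤ 1).
  k=0: C(6,0)·0.33^0·0.67^6 = 0.090458
  k=1: C(6,1)·0.33^1·0.67^5 = 0.267325
1 − 0.357783 = 0.642217

0.6422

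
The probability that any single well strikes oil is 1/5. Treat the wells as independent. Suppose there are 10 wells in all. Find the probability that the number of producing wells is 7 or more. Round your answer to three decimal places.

0.001

X ~ Binomial(10, 0.20); P(X ≥ 7) = Σ C(10,k) p^k (1−p)^(10−k) over k:
  k=7: C(10,7)·0.20^7·0.80^3 = 0.00079
  k=8: C(10,8)·0.20^8·0.80^2 = 0.00007
  k=9: C(10,9)·0.20^9·0.80^1 = 0.00000
  k=10: C(10,10)·0.20^10·0.80^0 = 0.00000
Total = 0.00086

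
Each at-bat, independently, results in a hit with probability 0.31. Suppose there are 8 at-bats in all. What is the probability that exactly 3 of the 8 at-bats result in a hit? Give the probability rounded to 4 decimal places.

X ~ Binomial(n=8, p=0.31).
P(X=3) = C(8,3) · p^3 · (1−p)^5
= 56 · 0.029791 · 0.1564 = 0.260927

0.2609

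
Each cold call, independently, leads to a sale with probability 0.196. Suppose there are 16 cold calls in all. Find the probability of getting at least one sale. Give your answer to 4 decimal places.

0.9695

P(at least one) = 1 − P(none) = 1 − (1 − 0.196)^16
= 1 − 0.030486 = 0.969514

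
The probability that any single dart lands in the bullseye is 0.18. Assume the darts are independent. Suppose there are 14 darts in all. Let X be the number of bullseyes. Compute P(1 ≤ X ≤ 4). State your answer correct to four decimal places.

X ~ Binomial(14, 0.18); P(1 ≤ X ≤ 4) = Σ C(14,k) p^k (1−p)^(14−k) over k:
  k=1: C(14,1)·0.18^1·0.82^13 = 0.190977
  k=2: C(14,2)·0.18^2·0.82^12 = 0.272491
  k=3: C(14,3)·0.18^3·0.82^11 = 0.239261
  k=4: C(14,4)·0.18^4·0.82^10 = 0.144432
Total = 0.847160

0.8472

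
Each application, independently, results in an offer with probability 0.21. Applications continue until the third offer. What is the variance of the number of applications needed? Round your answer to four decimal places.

Y = total applications until the third success; negative binomial with r=3, p=0.21.
Var(Y) = r(1−p)/p² = 3·0.79 / 0.21² = 53.741497

53.7415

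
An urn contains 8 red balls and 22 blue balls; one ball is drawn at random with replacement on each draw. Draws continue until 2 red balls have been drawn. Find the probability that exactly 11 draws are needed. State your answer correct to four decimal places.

0.0436

Y = trial on which the second success occurs; negative binomial, r=2, p=0.266667.
P(Y=11) = C(10,1) · p^2 · (1−p)^9
= 10 · 0.071111 · 0.061336 = 0.043616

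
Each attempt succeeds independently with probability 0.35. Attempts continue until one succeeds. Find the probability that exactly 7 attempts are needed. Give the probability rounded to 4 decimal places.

Geometric (trials to first success), p = 0.35.
P(Y = 7) = (1−p)^6 · p = 0.075419 · 0.35 = 0.026397

0.0264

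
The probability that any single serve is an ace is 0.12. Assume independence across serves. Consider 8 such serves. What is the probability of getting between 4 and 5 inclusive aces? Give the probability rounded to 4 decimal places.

0.0097

X ~ Binomial(8, 0.12); P(4 ≤ X ≤ 5) = Σ C(8,k) p^k (1−p)^(8−k) over k:
  k=4: C(8,4)·0.12^4·0.88^4 = 0.008705
  k=5: C(8,5)·0.12^5·0.88^3 = 0.000950
Total = 0.009654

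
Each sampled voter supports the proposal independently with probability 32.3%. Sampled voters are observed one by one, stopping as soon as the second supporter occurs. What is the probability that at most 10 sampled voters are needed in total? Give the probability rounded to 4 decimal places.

0.8833

Finishing within 10 sampled voters ⇔ at least 2 successes in the first 10. With X ~ Binomial(10, 0.323), P(Y ≤ 10) = 1 − P(X ≤ 1).
  k=0: C(10,0)·0.323^0·0.677^10 = 0.020225
  k=1: C(10,1)·0.323^1·0.677^9 = 0.096494
1 − 0.116719 = 0.883281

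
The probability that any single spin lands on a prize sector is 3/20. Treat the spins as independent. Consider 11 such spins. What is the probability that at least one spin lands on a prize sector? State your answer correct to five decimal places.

P(at least one) = 1 − P(none) = 1 − (1 − 0.15)^11
= 1 − 0.1673432 = 0.8326568

0.83266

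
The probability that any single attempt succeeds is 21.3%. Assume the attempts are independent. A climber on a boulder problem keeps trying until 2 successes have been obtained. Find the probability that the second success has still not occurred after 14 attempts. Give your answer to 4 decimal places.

0.1675

Needing more than 14 attempts ⇔ fewer than 2 successes in the first 14. With X ~ Binomial(14, 0.213), P(Y > 14) = P(X ≤ 1).
  k=0: C(14,0)·0.213^0·0.787^14 = 0.034966
  k=1: C(14,1)·0.213^1·0.787^13 = 0.132489
P(X ≤ 1) = 0.167455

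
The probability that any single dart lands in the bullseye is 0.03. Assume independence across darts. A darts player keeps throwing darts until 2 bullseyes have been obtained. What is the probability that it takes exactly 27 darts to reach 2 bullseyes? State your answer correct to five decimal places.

0.01093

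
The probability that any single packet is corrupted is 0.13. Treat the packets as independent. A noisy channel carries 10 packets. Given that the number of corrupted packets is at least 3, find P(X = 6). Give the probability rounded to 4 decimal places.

0.0044

X ~ Binomial(10, 0.13). Want P(X=6 | X≥3) = P(X=6) / P(X≥3).
P(X=6) = C(10,6)·0.13^6·0.87^4 = 0.000581
P(X≥3) = 1 − 0.248423 − 0.371207 − 0.249605 = 0.130764
Ratio = 0.000581 / 0.130764 = 0.004441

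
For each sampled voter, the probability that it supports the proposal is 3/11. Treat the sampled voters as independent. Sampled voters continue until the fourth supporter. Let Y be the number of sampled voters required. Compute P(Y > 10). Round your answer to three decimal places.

Needing more than 10 sampled voters ⇔ fewer than 4 successes in the first 10. With X ~ Binomial(10, 0.272727), P(Y > 10) = P(X ≤ 3).
  k=0: C(10,0)·0.272727^0·0.727273^10 = 0.04140
  k=1: C(10,1)·0.272727^1·0.727273^9 = 0.15524
  k=2: C(10,2)·0.272727^2·0.727273^8 = 0.26197
  k=3: C(10,3)·0.272727^3·0.727273^7 = 0.26197
P(X ≤ 3) = 0.72057

0.721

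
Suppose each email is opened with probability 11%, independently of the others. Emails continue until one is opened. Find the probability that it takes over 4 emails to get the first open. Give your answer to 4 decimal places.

0.6274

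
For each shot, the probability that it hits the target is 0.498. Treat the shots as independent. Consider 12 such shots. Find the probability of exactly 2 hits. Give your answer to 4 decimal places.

X ~ Binomial(n=12, p=0.498).
P(X=2) = C(12,2) · p^2 · (1−p)^10
= 66 · 0.248 · 0.0010163 = 0.016636

0.0166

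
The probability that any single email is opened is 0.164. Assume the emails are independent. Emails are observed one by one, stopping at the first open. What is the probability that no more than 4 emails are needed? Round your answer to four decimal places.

Y = number of emails to the first success; geometric, p = 0.164.
P(Y ≤ 4) = 1 − (1−p)^4 = 1 − 0.488456 = 0.511544

0.5115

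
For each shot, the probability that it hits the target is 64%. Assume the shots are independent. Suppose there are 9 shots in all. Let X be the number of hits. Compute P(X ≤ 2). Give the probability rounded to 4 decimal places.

X ~ Binomial(9, 0.64); P(X ≤ 2) = Σ C(9,k) p^k (1−p)^(9−k) over k:
  k=0: C(9,0)·0.64^0·0.36^9 = 0.000102
  k=1: C(9,1)·0.64^1·0.36^8 = 0.001625
  k=2: C(9,2)·0.64^2·0.36^7 = 0.011555
Total = 0.013282

0.0133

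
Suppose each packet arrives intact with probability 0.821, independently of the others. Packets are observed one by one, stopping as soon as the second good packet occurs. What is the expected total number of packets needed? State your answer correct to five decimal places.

Y = total packets until the second success; negative binomial with r=2, p=0.821.
E[Y] = r / p = 2 / 0.821 = 2.4360536

2.43605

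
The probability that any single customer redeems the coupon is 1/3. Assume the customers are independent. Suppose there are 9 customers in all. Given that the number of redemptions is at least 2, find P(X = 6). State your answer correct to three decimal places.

X ~ Binomial(9, 0.333333). Want P(X=6 | X≥2) = P(X=6) / P(X≥2).
P(X=6) = C(9,6)·0.333333^6·0.666667^3 = 0.03414
P(X≥2) = 1 − 0.02601 − 0.11706 = 0.85693
Ratio = 0.03414 / 0.85693 = 0.03984

0.040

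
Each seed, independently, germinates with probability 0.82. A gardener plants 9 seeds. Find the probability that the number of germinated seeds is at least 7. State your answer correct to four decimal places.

0.7895

X ~ Binomial(9, 0.82); P(X ≥ 7) = Σ C(9,k) p^k (1−p)^(9−k) over k:
  k=7: C(9,7)·0.82^7·0.18^2 = 0.290767
  k=8: C(9,8)·0.82^8·0.18^1 = 0.331151
  k=9: C(9,9)·0.82^9·0.18^0 = 0.167620
Total = 0.789537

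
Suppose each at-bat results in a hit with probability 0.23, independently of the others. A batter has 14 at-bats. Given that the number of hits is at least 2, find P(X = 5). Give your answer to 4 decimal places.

0.1415

X ~ Binomial(14, 0.23). Want P(X=5 | X≥2) = P(X=5) / P(X≥2).
P(X=5) = C(14,5)·0.23^5·0.77^9 = 0.122608
P(X≥2) = 1 − 0.025756 − 0.107705 = 0.866540
Ratio = 0.122608 / 0.866540 = 0.141492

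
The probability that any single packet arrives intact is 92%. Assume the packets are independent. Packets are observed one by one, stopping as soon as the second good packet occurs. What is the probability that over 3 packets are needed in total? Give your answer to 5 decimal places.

0.01818

Needing more than 3 packets ⇔ fewer than 2 successes in the first 3. With X ~ Binomial(3, 0.92), P(Y > 3) = P(X ≤ 1).
  k=0: C(3,0)·0.92^0·0.08^3 = 0.0005120
  k=1: C(3,1)·0.92^1·0.08^2 = 0.0176640
P(X ≤ 1) = 0.0181760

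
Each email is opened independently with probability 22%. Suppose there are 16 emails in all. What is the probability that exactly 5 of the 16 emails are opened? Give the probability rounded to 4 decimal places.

0.1464

X ~ Binomial(n=16, p=0.22).
P(X=5) = C(16,5) · p^5 · (1−p)^11
= 4368 · 0.00051536 · 0.065019 = 0.146365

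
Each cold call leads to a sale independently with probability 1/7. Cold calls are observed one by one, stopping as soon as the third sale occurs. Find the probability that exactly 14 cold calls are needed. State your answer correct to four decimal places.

0.0417

Y = trial on which the third success occurs; negative binomial, r=3, p=0.142857.
P(Y=14) = C(13,2) · p^3 · (1−p)^11
= 78 · 0.0029155 · 0.18348 = 0.041724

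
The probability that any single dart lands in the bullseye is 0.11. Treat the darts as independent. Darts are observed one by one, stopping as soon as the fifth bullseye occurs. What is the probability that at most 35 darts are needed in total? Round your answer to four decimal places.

0.3399

Finishing within 35 darts ⇔ at least 5 successes in the first 35. With X ~ Binomial(35, 0.11), P(Y ≤ 35) = 1 − P(X ≤ 4).
  k=0: C(35,0)·0.11^0·0.89^35 = 0.016930
  k=1: C(35,1)·0.11^1·0.89^34 = 0.073235
  k=2: C(35,2)·0.11^2·0.89^33 = 0.153877
  k=3: C(35,3)·0.11^3·0.89^32 = 0.209203
  k=4: C(35,4)·0.11^4·0.89^31 = 0.206852
1 − 0.660097 = 0.339903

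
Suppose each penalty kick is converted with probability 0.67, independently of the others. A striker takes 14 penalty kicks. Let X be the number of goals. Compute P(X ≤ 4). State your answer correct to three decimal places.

0.004

X ~ Binomial(14, 0.67); P(X ≤ 4) = Σ C(14,k) p^k (1−p)^(14−k) over k:
  k=0: C(14,0)·0.67^0·0.33^14 = 0.00000
  k=1: C(14,1)·0.67^1·0.33^13 = 0.00001
  k=2: C(14,2)·0.67^2·0.33^12 = 0.00007
  k=3: C(14,3)·0.67^3·0.33^11 = 0.00055
  k=4: C(14,4)·0.67^4·0.33^10 = 0.00309
Total = 0.00372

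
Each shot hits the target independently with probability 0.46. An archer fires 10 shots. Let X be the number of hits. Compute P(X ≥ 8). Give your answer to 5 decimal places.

X ~ Binomial(10, 0.46); P(X ≥ 8) = Σ C(10,k) p^k (1−p)^(10−k) over k:
  k=8: C(10,8)·0.46^8·0.54^2 = 0.0263065
  k=9: C(10,9)·0.46^9·0.54^1 = 0.0049798
  k=10: C(10,10)·0.46^10·0.54^0 = 0.0004242
Total = 0.0317105

0.03171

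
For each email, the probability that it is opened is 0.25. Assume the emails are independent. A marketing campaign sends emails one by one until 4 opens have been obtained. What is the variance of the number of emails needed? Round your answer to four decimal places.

Y = total emails until the fourth success; negative binomial with r=4, p=0.25.
Var(Y) = r(1−p)/p² = 4·0.75 / 0.25² = 48.000000

48.0000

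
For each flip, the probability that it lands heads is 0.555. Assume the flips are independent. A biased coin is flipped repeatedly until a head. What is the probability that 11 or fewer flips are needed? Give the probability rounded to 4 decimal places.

Y = number of flips to the first success; geometric, p = 0.555.
P(Y ≤ 11) = 1 − (1−p)^11 = 1 − 0.000136 = 0.999864

0.9999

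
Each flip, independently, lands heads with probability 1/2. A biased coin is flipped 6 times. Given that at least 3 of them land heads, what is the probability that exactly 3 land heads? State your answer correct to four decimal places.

0.4762

X ~ Binomial(6, 0.50). Want P(X=3 | X≥3) = P(X=3) / P(X≥3).
P(X=3) = C(6,3)·0.50^3·0.50^3 = 0.312500
P(X≥3) = 1 − 0.015625 − 0.093750 − 0.234375 = 0.656250
Ratio = 0.312500 / 0.656250 = 0.476190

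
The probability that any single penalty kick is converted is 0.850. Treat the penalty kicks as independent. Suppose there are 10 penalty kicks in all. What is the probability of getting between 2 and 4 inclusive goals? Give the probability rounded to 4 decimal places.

X ~ Binomial(10, 0.85); P(2 ≤ X ≤ 4) = Σ C(10,k) p^k (1−p)^(10−k) over k:
  k=2: C(10,2)·0.85^2·0.15^8 = 0.000008
  k=3: C(10,3)·0.85^3·0.15^7 = 0.000126
  k=4: C(10,4)·0.85^4·0.15^6 = 0.001249
Total = 0.001383

0.0014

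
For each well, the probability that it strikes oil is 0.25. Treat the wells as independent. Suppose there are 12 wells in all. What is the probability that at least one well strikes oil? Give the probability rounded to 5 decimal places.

0.96832

P(at least one) = 1 − P(none) = 1 − (1 − 0.25)^12
= 1 − 0.0316764 = 0.9683236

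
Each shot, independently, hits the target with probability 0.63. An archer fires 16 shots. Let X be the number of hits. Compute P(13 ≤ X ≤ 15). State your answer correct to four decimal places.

0.1011

X ~ Binomial(16, 0.63); P(13 ≤ X ≤ 15) = Σ C(16,k) p^k (1−p)^(16−k) over k:
  k=13: C(16,13)·0.63^13·0.37^3 = 0.069859
  k=14: C(16,14)·0.63^14·0.37^2 = 0.025489
  k=15: C(16,15)·0.63^15·0.37^1 = 0.005787
Total = 0.101134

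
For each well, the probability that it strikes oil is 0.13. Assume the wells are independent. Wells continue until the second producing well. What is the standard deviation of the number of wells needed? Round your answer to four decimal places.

10.1469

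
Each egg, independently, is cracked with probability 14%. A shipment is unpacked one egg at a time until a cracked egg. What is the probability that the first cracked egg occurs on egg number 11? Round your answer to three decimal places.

Geometric (trials to first success), p = 0.14.
P(Y = 11) = (1−p)^10 · p = 0.2213 · 0.14 = 0.03098

0.031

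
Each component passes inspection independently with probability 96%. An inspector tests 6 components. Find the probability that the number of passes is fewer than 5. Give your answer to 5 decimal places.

0.02155

X ~ Binomial(6, 0.96); P(X ≤ 4) = Σ C(6,k) p^k (1−p)^(6−k) over k:
  k=0: C(6,0)·0.96^0·0.04^6 = 0.0000000
  k=1: C(6,1)·0.96^1·0.04^5 = 0.0000006
  k=2: C(6,2)·0.96^2·0.04^4 = 0.0000354
  k=3: C(6,3)·0.96^3·0.04^3 = 0.0011325
  k=4: C(6,4)·0.96^4·0.04^2 = 0.0203843
Total = 0.0215528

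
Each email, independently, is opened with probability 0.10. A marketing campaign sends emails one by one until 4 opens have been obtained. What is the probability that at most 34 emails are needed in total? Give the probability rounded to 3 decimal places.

0.446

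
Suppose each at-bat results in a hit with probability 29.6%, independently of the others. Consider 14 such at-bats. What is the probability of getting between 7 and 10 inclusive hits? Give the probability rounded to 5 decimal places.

0.08741

X ~ Binomial(14, 0.296); P(7 ≤ X ≤ 10) = Σ C(14,k) p^k (1−p)^(14−k) over k:
  k=7: C(14,7)·0.296^7·0.704^7 = 0.0585596
  k=8: C(14,8)·0.296^8·0.704^6 = 0.0215439
  k=9: C(14,9)·0.296^9·0.704^5 = 0.0060388
  k=10: C(14,10)·0.296^10·0.704^4 = 0.0012695
Total = 0.0874119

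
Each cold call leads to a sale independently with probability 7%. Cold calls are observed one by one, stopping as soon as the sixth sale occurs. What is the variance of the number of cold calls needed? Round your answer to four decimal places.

Y = total cold calls until the sixth success; negative binomial with r=6, p=0.07.
Var(Y) = r(1−p)/p² = 6·0.93 / 0.07² = 1138.775510

1138.7755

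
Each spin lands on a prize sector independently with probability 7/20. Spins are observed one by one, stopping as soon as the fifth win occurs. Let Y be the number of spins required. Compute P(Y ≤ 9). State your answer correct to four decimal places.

0.1717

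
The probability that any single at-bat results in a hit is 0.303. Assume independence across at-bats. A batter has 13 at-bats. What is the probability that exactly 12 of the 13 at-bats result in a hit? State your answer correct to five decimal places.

X ~ Binomial(n=13, p=0.303).
P(X=12) = C(13,12) · p^12 · (1−p)^1
= 13 · 5.9884e-07 · 0.697 = 0.0000054

0.00001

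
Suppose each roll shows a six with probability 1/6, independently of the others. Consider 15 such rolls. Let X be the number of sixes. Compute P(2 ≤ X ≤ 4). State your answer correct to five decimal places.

0.65061

X ~ Binomial(15, 0.166667); P(2 ≤ X ≤ 4) = Σ C(15,k) p^k (1−p)^(15−k) over k:
  k=2: C(15,2)·0.166667^2·0.833333^13 = 0.2726030
  k=3: C(15,3)·0.166667^3·0.833333^12 = 0.2362559
  k=4: C(15,4)·0.166667^4·0.833333^11 = 0.1417535
Total = 0.6506124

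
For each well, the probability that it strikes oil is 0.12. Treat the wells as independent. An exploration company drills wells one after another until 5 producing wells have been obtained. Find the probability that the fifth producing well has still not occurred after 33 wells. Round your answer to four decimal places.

0.6374

Needing more than 33 wells ⇔ fewer than 5 successes in the first 33. With X ~ Binomial(33, 0.12), P(Y > 33) = P(X ≤ 4).
  k=0: C(33,0)·0.12^0·0.88^33 = 0.014721
  k=1: C(33,1)·0.12^1·0.88^32 = 0.066243
  k=2: C(33,2)·0.12^2·0.88^31 = 0.144530
  k=3: C(33,3)·0.12^3·0.88^30 = 0.203656
  k=4: C(33,4)·0.12^4·0.88^29 = 0.208285
P(X ≤ 4) = 0.637436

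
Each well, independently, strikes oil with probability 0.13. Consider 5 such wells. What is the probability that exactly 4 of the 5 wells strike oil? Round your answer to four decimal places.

X ~ Binomial(n=5, p=0.13).
P(X=4) = C(5,4) · p^4 · (1−p)^1
= 5 · 0.00028561 · 0.87 = 0.001242

0.0012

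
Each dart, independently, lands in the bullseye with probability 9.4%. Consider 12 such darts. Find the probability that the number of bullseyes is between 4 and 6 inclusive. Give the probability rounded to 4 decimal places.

X ~ Binomial(12, 0.094); P(4 ≤ X ≤ 6) = Σ C(12,k) p^k (1−p)^(12−k) over k:
  k=4: C(12,4)·0.094^4·0.906^8 = 0.017545
  k=5: C(12,5)·0.094^5·0.906^7 = 0.002912
  k=6: C(12,6)·0.094^6·0.906^6 = 0.000353
Total = 0.020810

0.0208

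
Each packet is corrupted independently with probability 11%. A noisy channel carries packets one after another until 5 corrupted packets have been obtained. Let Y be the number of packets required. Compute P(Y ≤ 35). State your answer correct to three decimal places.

0.340

Finishing within 35 packets ⇔ at least 5 successes in the first 35. With X ~ Binomial(35, 0.11), P(Y ≤ 35) = 1 − P(X ≤ 4).
  k=0: C(35,0)·0.11^0·0.89^35 = 0.01693
  k=1: C(35,1)·0.11^1·0.89^34 = 0.07324
  k=2: C(35,2)·0.11^2·0.89^33 = 0.15388
  k=3: C(35,3)·0.11^3·0.89^32 = 0.20920
  k=4: C(35,4)·0.11^4·0.89^31 = 0.20685
1 − 0.66010 = 0.33990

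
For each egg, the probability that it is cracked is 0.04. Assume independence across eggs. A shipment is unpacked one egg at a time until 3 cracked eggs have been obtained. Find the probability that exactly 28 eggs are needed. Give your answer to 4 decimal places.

Y = trial on which the third success occurs; negative binomial, r=3, p=0.04.
P(Y=28) = C(27,2) · p^3 · (1−p)^25
= 351 · 6.4e-05 · 0.3604 = 0.008096

0.0081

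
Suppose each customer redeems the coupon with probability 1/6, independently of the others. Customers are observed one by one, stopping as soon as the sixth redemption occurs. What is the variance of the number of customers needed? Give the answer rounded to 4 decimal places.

180.0000

Y = total customers until the sixth success; negative binomial with r=6, p=0.166667.
Var(Y) = r(1−p)/p² = 6·0.833333 / 0.166667² = 180.000000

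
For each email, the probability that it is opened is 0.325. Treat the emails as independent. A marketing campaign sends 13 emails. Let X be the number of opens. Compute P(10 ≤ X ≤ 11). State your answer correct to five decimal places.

0.00131

X ~ Binomial(13, 0.325); P(10 ≤ X ≤ 11) = Σ C(13,k) p^k (1−p)^(13−k) over k:
  k=10: C(13,10)·0.325^10·0.675^3 = 0.0011564
  k=11: C(13,11)·0.325^11·0.675^2 = 0.0001519
Total = 0.0013083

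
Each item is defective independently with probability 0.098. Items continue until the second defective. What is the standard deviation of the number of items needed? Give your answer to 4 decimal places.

13.7054

Y = total items until the second success; negative binomial with r=2, p=0.098.
SD(Y) = √[r(1−p)/p²] = √(187.838401) = 13.705415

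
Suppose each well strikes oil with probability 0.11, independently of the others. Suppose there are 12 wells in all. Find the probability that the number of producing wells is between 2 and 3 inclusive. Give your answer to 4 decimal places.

X ~ Binomial(12, 0.11); P(2 ≤ X ≤ 3) = Σ C(12,k) p^k (1−p)^(12−k) over k:
  k=2: C(12,2)·0.11^2·0.89^10 = 0.249017
  k=3: C(12,3)·0.11^3·0.89^9 = 0.102591
Total = 0.351609

0.3516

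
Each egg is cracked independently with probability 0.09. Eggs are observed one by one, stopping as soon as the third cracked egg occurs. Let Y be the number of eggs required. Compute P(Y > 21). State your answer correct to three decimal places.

0.708

Needing more than 21 eggs ⇔ fewer than 3 successes in the first 21. With X ~ Binomial(21, 0.09), P(Y > 21) = P(X ≤ 2).
  k=0: C(21,0)·0.09^0·0.91^21 = 0.13800
  k=1: C(21,1)·0.09^1·0.91^20 = 0.28661
  k=2: C(21,2)·0.09^2·0.91^19 = 0.28346
P(X ≤ 2) = 0.70807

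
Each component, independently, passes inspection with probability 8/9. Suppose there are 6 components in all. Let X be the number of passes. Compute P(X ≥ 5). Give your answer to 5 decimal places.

0.86322

X ~ Binomial(6, 0.888889); P(X ≥ 5) = Σ C(6,k) p^k (1−p)^(6−k) over k:
  k=5: C(6,5)·0.888889^5·0.111111^1 = 0.3699526
  k=6: C(6,6)·0.888889^6·0.111111^0 = 0.4932702
Total = 0.8632228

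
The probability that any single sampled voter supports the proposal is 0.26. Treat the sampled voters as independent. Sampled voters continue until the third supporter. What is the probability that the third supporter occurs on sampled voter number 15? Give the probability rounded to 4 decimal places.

0.0431

Y = trial on which the third success occurs; negative binomial, r=3, p=0.26.
P(Y=15) = C(14,2) · p^3 · (1−p)^12
= 91 · 0.017576 · 0.026964 = 0.043126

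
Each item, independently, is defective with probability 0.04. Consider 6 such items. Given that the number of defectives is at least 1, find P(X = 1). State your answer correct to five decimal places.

0.90079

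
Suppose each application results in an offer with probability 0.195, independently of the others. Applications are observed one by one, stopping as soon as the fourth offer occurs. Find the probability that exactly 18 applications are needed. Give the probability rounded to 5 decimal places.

0.04718

Y = trial on which the fourth success occurs; negative binomial, r=4, p=0.195.
P(Y=18) = C(17,3) · p^4 · (1−p)^14
= 680 · 0.0014459 · 0.047989 = 0.0471834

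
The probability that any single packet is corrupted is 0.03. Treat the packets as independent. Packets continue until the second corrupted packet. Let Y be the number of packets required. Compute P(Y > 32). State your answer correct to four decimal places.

0.7507

Needing more than 32 packets ⇔ fewer than 2 successes in the first 32. With X ~ Binomial(32, 0.03), P(Y > 32) = P(X ≤ 1).
  k=0: C(32,0)·0.03^0·0.97^32 = 0.377308
  k=1: C(32,1)·0.03^1·0.97^31 = 0.373418
P(X ≤ 1) = 0.750725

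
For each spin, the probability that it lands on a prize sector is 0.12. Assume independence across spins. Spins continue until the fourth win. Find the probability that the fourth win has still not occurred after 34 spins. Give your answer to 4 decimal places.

Needing more than 34 spins ⇔ fewer than 4 successes in the first 34. With X ~ Binomial(34, 0.12), P(Y > 34) = P(X ≤ 3).
  k=0: C(34,0)·0.12^0·0.88^34 = 0.012954
  k=1: C(34,1)·0.12^1·0.88^33 = 0.060060
  k=2: C(34,2)·0.12^2·0.88^32 = 0.135136
  k=3: C(34,3)·0.12^3·0.88^31 = 0.196561
P(X ≤ 3) = 0.404712

0.4047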